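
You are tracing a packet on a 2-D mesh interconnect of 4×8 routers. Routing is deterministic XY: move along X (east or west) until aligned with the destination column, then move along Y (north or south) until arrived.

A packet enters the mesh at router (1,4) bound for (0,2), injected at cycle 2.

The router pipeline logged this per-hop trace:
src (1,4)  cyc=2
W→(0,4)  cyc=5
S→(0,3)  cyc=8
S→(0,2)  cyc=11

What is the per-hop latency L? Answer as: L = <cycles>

L = 3

From hop 0 (2) to hop 1 (5): +3 cycles.
One hop costs L cycles, so L = 3.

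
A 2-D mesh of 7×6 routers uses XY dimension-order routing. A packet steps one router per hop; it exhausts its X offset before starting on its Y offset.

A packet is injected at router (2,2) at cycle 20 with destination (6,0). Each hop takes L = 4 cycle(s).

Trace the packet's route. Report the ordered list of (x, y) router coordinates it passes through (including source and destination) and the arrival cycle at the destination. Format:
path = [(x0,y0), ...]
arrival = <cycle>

path = [(2,2), (3,2), (4,2), (5,2), (6,2), (6,1), (6,0)]
arrival = 44

src (2,2)  cyc=20
E→(3,2)  cyc=24
E→(4,2)  cyc=28
E→(5,2)  cyc=32
E→(6,2)  cyc=36
S→(6,1)  cyc=40
S→(6,0)  cyc=44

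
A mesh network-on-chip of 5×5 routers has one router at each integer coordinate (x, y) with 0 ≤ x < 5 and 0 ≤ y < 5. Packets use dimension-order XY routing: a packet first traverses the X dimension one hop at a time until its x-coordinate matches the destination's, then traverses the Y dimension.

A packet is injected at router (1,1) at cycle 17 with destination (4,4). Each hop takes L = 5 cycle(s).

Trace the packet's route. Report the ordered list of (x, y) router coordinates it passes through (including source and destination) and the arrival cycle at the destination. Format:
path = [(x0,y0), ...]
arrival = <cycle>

  0. router=(1,1) cycle=17 (inject)
  1. router=(2,1) cycle=22 dir=E
  2. router=(3,1) cycle=27 dir=E
  3. router=(4,1) cycle=32 dir=E
  4. router=(4,2) cycle=37 dir=N
  5. router=(4,3) cycle=42 dir=N
  6. router=(4,4) cycle=47 dir=N

path = [(1,1), (2,1), (3,1), (4,1), (4,2), (4,3), (4,4)]
arrival = 47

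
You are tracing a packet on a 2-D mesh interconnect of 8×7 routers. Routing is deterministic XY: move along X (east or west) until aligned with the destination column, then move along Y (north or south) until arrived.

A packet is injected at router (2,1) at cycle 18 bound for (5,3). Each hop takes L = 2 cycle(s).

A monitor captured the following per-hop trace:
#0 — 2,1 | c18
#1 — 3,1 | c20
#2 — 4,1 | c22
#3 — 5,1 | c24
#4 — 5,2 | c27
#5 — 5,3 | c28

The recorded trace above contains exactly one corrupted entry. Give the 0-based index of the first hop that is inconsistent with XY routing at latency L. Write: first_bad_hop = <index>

hop 1: step (+1,+0), +2 cyc — ok
hop 2: step (+1,+0), +2 cyc — ok
hop 3: step (+1,+0), +2 cyc — ok
hop 4: step (+0,+1), +3 cyc — BAD: Δcyc=3≠L

first_bad_hop = 4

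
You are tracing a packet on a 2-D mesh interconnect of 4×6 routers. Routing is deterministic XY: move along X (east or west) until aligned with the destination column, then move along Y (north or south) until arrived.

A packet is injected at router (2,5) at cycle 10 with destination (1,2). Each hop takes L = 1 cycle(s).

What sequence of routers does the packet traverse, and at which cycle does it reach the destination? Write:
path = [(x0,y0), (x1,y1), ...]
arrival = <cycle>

src (2,5)  cyc=10
W→(1,5)  cyc=11
S→(1,4)  cyc=12
S→(1,3)  cyc=13
S→(1,2)  cyc=14

path = [(2,5), (1,5), (1,4), (1,3), (1,2)]
arrival = 14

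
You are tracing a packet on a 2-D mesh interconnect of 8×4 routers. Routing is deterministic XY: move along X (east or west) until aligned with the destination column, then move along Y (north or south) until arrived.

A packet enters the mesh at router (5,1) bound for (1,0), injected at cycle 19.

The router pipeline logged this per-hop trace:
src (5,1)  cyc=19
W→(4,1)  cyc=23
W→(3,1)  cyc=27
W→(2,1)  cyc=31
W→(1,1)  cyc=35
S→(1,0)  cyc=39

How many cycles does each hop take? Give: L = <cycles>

L = 4

From hop 0 (19) to hop 1 (23): +4 cycles.
Each hop adds L, hence L = 4.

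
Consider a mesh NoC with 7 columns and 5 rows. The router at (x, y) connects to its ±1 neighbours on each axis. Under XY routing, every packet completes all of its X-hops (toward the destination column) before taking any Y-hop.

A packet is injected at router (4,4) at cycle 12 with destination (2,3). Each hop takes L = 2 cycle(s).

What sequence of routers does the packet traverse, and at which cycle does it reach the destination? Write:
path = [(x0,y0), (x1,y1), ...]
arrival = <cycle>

path = [(4,4), (3,4), (2,4), (2,3)]
arrival = 18

[0] x=4 y=4 t=12
[1] x=3 y=4 t=14 →W
[2] x=2 y=4 t=16 →W
[3] x=2 y=3 t=18 →S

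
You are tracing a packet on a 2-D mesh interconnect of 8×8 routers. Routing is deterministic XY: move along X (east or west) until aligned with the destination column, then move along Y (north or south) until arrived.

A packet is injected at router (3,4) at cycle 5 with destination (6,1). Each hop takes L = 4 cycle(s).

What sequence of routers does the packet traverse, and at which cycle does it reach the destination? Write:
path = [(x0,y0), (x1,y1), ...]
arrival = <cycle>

hop 0: (3,4) @ cyc 5
hop 1: (4,4) @ cyc 9  [E]
hop 2: (5,4) @ cyc 13  [E]
hop 3: (6,4) @ cyc 17  [E]
hop 4: (6,3) @ cyc 21  [S]
hop 5: (6,2) @ cyc 25  [S]
hop 6: (6,1) @ cyc 29  [S]

path = [(3,4), (4,4), (5,4), (6,4), (6,3), (6,2), (6,1)]
arrival = 29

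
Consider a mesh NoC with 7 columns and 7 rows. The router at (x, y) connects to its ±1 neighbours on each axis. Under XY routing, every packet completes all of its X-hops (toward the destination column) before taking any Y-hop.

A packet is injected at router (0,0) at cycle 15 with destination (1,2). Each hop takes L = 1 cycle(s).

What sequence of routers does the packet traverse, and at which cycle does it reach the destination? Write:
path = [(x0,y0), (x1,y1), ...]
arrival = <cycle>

  0. router=(0,0) cycle=15 (inject)
  1. router=(1,0) cycle=16 dir=E
  2. router=(1,1) cycle=17 dir=N
  3. router=(1,2) cycle=18 dir=N

path = [(0,0), (1,0), (1,1), (1,2)]
arrival = 18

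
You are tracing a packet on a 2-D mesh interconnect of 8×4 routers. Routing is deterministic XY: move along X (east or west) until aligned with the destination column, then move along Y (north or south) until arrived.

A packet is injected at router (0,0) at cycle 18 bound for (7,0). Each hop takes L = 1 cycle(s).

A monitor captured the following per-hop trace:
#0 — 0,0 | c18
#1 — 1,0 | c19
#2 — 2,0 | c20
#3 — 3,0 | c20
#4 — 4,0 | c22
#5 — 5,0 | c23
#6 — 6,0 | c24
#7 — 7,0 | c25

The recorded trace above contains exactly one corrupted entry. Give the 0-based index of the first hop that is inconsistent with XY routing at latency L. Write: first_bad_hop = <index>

check 1→ d=(1,0) cyc+1: ok
check 2→ d=(1,0) cyc+1: ok
check 3→ d=(1,0) cyc+0: BAD: Δcyc=0≠L

first_bad_hop = 3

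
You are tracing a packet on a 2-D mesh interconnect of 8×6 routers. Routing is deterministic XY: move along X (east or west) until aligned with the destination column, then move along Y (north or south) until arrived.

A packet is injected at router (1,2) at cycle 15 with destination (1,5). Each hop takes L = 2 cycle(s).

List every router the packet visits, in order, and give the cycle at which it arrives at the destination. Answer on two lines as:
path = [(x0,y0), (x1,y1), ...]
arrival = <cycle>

#0 — 1,2 | c15
#1 — 1,3 | c17 | N
#2 — 1,4 | c19 | N
#3 — 1,5 | c21 | N

path = [(1,2), (1,3), (1,4), (1,5)]
arrival = 21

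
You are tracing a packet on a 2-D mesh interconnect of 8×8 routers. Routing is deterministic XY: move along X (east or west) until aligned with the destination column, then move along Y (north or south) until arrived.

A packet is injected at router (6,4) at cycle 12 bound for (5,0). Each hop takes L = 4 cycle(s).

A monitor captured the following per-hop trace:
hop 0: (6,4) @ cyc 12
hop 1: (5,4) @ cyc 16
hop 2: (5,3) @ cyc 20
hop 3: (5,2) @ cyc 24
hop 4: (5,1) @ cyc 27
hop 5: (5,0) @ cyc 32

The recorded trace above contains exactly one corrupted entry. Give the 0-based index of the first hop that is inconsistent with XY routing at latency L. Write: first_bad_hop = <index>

first_bad_hop = 4

[1] (-1,+0) / 4c ⇒ ok
[2] (+0,-1) / 4c ⇒ ok
[3] (+0,-1) / 4c ⇒ ok
[4] (+0,-1) / 3c ⇒ BAD: Δcyc=3≠L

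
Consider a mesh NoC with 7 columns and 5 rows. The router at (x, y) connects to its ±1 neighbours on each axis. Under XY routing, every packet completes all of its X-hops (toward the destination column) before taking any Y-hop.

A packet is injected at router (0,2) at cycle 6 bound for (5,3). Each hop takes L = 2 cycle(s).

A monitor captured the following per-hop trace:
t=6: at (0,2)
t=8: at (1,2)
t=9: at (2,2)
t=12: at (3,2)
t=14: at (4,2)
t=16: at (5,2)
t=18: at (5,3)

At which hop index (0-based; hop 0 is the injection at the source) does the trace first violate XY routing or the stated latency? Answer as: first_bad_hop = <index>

check 1→ d=(1,0) cyc+2: ok
check 2→ d=(1,0) cyc+1: BAD: Δcyc=1≠L

first_bad_hop = 2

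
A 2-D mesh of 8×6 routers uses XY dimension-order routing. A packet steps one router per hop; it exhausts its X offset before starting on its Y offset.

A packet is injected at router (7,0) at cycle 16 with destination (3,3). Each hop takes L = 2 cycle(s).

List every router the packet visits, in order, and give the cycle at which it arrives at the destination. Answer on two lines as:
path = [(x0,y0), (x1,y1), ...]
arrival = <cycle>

hop 0: (7,0) @ cyc 16
hop 1: (6,0) @ cyc 18  [W]
hop 2: (5,0) @ cyc 20  [W]
hop 3: (4,0) @ cyc 22  [W]
hop 4: (3,0) @ cyc 24  [W]
hop 5: (3,1) @ cyc 26  [N]
hop 6: (3,2) @ cyc 28  [N]
hop 7: (3,3) @ cyc 30  [N]

path = [(7,0), (6,0), (5,0), (4,0), (3,0), (3,1), (3,2), (3,3)]
arrival = 30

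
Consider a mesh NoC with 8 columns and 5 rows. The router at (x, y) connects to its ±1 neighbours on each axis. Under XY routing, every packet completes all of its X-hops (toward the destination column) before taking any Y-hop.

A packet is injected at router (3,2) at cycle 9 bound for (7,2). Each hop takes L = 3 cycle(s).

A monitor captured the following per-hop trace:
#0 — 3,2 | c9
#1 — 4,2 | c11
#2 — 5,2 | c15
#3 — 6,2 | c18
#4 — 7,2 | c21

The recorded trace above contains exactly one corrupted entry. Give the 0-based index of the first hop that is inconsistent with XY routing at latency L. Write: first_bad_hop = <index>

first_bad_hop = 1

hop 1: step (+1,+0), +2 cyc — BAD: Δcyc=2≠L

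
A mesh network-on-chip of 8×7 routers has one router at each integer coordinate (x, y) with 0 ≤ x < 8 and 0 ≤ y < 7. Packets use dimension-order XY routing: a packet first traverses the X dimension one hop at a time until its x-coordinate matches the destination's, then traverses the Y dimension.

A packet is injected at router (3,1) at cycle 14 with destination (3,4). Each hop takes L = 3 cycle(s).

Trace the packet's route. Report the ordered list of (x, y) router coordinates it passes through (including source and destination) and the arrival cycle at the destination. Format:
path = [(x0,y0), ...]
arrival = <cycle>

  0. router=(3,1) cycle=14 (inject)
  1. router=(3,2) cycle=17 dir=N
  2. router=(3,3) cycle=20 dir=N
  3. router=(3,4) cycle=23 dir=N

path = [(3,1), (3,2), (3,3), (3,4)]
arrival = 23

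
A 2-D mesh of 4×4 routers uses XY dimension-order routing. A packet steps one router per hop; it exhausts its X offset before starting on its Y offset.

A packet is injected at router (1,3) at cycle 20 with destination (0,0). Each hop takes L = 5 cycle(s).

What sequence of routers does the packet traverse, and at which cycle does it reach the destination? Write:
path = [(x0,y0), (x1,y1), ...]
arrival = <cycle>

path = [(1,3), (0,3), (0,2), (0,1), (0,0)]
arrival = 40

  0. router=(1,3) cycle=20 (inject)
  1. router=(0,3) cycle=25 dir=W
  2. router=(0,2) cycle=30 dir=S
  3. router=(0,1) cycle=35 dir=S
  4. router=(0,0) cycle=40 dir=S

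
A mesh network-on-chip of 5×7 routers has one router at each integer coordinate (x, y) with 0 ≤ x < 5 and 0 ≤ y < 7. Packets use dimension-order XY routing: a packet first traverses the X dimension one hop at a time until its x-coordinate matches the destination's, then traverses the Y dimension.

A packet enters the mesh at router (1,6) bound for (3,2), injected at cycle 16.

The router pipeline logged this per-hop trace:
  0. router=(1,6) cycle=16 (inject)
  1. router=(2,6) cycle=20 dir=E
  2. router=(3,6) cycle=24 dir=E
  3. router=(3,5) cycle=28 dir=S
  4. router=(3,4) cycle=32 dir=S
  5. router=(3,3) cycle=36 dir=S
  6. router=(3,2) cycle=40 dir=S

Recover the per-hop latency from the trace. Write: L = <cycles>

L = 4

From hop 0 (16) to hop 1 (20): +4 cycles.
Per-hop latency L = Δcyc = 4.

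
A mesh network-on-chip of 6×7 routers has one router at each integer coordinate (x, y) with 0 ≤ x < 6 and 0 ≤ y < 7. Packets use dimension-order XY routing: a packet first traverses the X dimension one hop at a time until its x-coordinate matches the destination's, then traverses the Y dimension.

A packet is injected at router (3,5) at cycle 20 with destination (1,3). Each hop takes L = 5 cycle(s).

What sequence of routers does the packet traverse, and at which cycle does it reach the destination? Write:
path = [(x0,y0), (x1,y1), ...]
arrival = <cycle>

t=20: at (3,5)
t=25: at (2,5) after W
t=30: at (1,5) after W
t=35: at (1,4) after S
t=40: at (1,3) after S

path = [(3,5), (2,5), (1,5), (1,4), (1,3)]
arrival = 40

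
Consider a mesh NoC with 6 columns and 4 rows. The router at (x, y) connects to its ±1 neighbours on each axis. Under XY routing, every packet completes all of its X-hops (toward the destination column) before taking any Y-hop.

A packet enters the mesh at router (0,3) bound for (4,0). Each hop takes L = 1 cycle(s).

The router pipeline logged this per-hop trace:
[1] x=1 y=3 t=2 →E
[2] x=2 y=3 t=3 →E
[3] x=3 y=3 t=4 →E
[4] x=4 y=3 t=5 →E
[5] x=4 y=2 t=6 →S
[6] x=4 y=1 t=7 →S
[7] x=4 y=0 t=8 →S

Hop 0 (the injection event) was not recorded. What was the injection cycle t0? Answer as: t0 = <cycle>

t0 = 1

cyc[1] = 2 and cyc[k] = t0 + k·L for every k.
Therefore t0 = 2 − L = 1.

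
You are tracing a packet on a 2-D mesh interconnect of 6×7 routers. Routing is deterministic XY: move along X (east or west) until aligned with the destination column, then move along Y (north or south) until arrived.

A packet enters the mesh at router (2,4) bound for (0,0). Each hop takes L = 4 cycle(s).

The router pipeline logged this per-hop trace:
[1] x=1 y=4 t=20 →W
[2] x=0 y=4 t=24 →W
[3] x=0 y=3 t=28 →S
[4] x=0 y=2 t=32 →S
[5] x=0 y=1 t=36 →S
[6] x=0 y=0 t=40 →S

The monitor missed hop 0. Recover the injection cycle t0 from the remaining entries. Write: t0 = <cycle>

Hop 1 reached at cycle 20; hop k is at t0 + k·L.
So t0 = 20 − 1·4 = 16.

t0 = 16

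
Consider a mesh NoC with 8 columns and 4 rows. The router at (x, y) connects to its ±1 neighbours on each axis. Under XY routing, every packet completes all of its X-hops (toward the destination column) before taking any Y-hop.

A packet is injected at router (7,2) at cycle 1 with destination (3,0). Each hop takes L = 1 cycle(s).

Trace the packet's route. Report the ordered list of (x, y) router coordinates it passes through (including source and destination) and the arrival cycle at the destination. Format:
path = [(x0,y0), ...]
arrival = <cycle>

[0] x=7 y=2 t=1
[1] x=6 y=2 t=2 →W
[2] x=5 y=2 t=3 →W
[3] x=4 y=2 t=4 →W
[4] x=3 y=2 t=5 →W
[5] x=3 y=1 t=6 →S
[6] x=3 y=0 t=7 →S

path = [(7,2), (6,2), (5,2), (4,2), (3,2), (3,1), (3,0)]
arrival = 7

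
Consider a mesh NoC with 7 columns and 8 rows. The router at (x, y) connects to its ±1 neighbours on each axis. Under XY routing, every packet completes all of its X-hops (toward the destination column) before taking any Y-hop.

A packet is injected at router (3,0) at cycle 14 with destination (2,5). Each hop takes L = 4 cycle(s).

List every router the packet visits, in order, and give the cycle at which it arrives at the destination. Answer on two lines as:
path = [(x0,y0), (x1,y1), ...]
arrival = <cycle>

path = [(3,0), (2,0), (2,1), (2,2), (2,3), (2,4), (2,5)]
arrival = 38

src (3,0)  cyc=14
W→(2,0)  cyc=18
N→(2,1)  cyc=22
N→(2,2)  cyc=26
N→(2,3)  cyc=30
N→(2,4)  cyc=34
N→(2,5)  cyc=38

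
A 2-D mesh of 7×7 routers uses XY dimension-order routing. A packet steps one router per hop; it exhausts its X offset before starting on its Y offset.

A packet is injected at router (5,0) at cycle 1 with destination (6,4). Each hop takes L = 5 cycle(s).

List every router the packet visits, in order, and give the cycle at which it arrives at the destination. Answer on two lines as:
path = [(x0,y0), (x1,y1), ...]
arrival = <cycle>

path = [(5,0), (6,0), (6,1), (6,2), (6,3), (6,4)]
arrival = 26

[0] x=5 y=0 t=1
[1] x=6 y=0 t=6 →E
[2] x=6 y=1 t=11 →N
[3] x=6 y=2 t=16 →N
[4] x=6 y=3 t=21 →N
[5] x=6 y=4 t=26 →N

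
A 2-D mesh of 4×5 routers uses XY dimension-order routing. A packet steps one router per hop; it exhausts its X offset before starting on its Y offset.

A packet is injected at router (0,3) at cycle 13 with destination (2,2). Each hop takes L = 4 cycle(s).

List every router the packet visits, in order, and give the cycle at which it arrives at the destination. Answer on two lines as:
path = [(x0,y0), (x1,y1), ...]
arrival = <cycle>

[0] x=0 y=3 t=13
[1] x=1 y=3 t=17 →E
[2] x=2 y=3 t=21 →E
[3] x=2 y=2 t=25 →S

path = [(0,3), (1,3), (2,3), (2,2)]
arrival = 25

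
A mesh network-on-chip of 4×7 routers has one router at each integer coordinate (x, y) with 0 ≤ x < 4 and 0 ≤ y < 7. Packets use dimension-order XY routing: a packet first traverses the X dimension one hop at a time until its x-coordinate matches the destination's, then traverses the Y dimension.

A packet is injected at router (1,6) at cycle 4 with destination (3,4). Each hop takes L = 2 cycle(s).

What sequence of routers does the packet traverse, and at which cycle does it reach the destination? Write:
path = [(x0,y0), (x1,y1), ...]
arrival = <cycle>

  0. router=(1,6) cycle=4 (inject)
  1. router=(2,6) cycle=6 dir=E
  2. router=(3,6) cycle=8 dir=E
  3. router=(3,5) cycle=10 dir=S
  4. router=(3,4) cycle=12 dir=S

path = [(1,6), (2,6), (3,6), (3,5), (3,4)]
arrival = 12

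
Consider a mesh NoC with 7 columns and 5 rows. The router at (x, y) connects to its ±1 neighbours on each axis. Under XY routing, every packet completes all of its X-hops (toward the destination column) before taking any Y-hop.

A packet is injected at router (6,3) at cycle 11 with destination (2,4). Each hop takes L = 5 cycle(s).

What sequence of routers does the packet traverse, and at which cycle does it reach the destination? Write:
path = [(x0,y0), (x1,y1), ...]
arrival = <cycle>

t=11: at (6,3)
t=16: at (5,3) after W
t=21: at (4,3) after W
t=26: at (3,3) after W
t=31: at (2,3) after W
t=36: at (2,4) after N

path = [(6,3), (5,3), (4,3), (3,3), (2,3), (2,4)]
arrival = 36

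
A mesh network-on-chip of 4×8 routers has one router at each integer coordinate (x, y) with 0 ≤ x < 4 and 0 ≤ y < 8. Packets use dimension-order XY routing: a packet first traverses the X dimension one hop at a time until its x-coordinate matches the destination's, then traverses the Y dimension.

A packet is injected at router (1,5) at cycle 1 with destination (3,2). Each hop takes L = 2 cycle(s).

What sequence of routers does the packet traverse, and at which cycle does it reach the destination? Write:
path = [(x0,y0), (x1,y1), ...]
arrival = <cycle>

path = [(1,5), (2,5), (3,5), (3,4), (3,3), (3,2)]
arrival = 11

hop 0: (1,5) @ cyc 1
hop 1: (2,5) @ cyc 3  [E]
hop 2: (3,5) @ cyc 5  [E]
hop 3: (3,4) @ cyc 7  [S]
hop 4: (3,3) @ cyc 9  [S]
hop 5: (3,2) @ cyc 11  [S]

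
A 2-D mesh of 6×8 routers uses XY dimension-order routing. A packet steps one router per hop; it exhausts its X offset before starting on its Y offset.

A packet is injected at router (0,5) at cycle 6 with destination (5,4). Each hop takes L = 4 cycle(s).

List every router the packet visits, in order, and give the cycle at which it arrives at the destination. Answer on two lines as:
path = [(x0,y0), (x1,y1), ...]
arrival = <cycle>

t=6: at (0,5)
t=10: at (1,5) after E
t=14: at (2,5) after E
t=18: at (3,5) after E
t=22: at (4,5) after E
t=26: at (5,5) after E
t=30: at (5,4) after S

path = [(0,5), (1,5), (2,5), (3,5), (4,5), (5,5), (5,4)]
arrival = 30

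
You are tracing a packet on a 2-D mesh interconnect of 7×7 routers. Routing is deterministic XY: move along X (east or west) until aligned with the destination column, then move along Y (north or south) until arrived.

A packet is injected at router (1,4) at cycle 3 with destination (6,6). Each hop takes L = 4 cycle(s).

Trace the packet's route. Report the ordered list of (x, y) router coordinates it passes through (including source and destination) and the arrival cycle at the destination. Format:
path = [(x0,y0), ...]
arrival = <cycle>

  0. router=(1,4) cycle=3 (inject)
  1. router=(2,4) cycle=7 dir=E
  2. router=(3,4) cycle=11 dir=E
  3. router=(4,4) cycle=15 dir=E
  4. router=(5,4) cycle=19 dir=E
  5. router=(6,4) cycle=23 dir=E
  6. router=(6,5) cycle=27 dir=N
  7. router=(6,6) cycle=31 dir=N

path = [(1,4), (2,4), (3,4), (4,4), (5,4), (6,4), (6,5), (6,6)]
arrival = 31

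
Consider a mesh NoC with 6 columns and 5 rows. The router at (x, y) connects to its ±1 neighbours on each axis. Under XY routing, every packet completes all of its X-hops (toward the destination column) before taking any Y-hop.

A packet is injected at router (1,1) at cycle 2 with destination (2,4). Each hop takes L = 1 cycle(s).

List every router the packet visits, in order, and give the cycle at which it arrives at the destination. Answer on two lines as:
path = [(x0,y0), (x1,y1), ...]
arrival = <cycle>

hop 0: (1,1) @ cyc 2
hop 1: (2,1) @ cyc 3  [E]
hop 2: (2,2) @ cyc 4  [N]
hop 3: (2,3) @ cyc 5  [N]
hop 4: (2,4) @ cyc 6  [N]

path = [(1,1), (2,1), (2,2), (2,3), (2,4)]
arrival = 6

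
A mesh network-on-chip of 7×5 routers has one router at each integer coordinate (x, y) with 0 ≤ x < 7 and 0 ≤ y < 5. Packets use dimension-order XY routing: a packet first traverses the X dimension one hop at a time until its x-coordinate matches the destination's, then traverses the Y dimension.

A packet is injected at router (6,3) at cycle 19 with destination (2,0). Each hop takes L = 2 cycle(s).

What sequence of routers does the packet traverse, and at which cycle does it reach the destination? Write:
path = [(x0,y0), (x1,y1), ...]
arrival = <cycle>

path = [(6,3), (5,3), (4,3), (3,3), (2,3), (2,2), (2,1), (2,0)]
arrival = 33

  0. router=(6,3) cycle=19 (inject)
  1. router=(5,3) cycle=21 dir=W
  2. router=(4,3) cycle=23 dir=W
  3. router=(3,3) cycle=25 dir=W
  4. router=(2,3) cycle=27 dir=W
  5. router=(2,2) cycle=29 dir=S
  6. router=(2,1) cycle=31 dir=S
  7. router=(2,0) cycle=33 dir=S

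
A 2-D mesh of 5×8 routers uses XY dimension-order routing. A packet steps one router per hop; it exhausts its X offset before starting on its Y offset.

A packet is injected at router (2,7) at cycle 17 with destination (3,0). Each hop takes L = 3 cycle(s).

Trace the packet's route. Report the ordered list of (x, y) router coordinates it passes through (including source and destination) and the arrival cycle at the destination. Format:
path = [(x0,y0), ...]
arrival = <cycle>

path = [(2,7), (3,7), (3,6), (3,5), (3,4), (3,3), (3,2), (3,1), (3,0)]
arrival = 41

t=17: at (2,7)
t=20: at (3,7) after E
t=23: at (3,6) after S
t=26: at (3,5) after S
t=29: at (3,4) after S
t=32: at (3,3) after S
t=35: at (3,2) after S
t=38: at (3,1) after S
t=41: at (3,0) after S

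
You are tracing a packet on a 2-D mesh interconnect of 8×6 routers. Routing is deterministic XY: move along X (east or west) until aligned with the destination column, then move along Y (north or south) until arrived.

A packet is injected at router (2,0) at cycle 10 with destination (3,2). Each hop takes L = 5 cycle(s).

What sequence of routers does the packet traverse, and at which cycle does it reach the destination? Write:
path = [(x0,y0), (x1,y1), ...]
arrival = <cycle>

src (2,0)  cyc=10
E→(3,0)  cyc=15
N→(3,1)  cyc=20
N→(3,2)  cyc=25

path = [(2,0), (3,0), (3,1), (3,2)]
arrival = 25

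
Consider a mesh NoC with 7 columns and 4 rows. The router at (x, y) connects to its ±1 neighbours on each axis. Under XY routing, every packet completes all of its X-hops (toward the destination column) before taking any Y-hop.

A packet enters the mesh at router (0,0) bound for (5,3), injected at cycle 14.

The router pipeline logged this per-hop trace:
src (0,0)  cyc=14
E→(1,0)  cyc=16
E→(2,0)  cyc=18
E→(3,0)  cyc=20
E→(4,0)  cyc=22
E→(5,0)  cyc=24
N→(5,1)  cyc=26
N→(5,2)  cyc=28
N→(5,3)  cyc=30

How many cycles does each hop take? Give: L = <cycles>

L = 2

cyc[1] − cyc[0] = 16 − 14 = 2.
That increment is L by definition: L = 2.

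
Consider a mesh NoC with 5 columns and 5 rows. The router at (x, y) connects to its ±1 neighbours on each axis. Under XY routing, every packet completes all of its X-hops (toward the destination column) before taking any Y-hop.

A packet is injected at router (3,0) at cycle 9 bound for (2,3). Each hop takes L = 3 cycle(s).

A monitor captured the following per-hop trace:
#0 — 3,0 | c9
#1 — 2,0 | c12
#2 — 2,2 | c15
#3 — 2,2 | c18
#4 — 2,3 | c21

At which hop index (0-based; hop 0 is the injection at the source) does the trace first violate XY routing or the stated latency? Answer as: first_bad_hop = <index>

first_bad_hop = 2

  1: Δx=-1 Δy=+0 Δt=3 [ok]
  2: Δx=+0 Δy=+2 Δt=3 [BAD: non-unit step]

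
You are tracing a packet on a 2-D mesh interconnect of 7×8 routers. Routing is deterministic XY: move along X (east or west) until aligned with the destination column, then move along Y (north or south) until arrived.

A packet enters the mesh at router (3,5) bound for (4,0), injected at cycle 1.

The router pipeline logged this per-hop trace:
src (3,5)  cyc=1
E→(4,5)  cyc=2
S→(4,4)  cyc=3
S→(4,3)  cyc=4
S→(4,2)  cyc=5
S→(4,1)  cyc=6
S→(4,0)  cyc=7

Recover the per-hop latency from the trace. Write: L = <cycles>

cyc[1] − cyc[0] = 2 − 1 = 1.
That increment is L by definition: L = 1.

L = 1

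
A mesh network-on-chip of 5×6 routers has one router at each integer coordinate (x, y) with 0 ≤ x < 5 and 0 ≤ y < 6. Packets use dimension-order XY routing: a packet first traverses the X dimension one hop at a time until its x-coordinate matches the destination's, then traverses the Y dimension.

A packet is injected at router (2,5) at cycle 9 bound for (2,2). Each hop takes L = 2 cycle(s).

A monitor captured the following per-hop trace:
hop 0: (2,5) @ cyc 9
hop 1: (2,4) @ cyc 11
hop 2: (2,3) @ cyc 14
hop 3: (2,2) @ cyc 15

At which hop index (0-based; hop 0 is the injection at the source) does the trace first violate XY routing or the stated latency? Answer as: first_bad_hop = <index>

first_bad_hop = 2

check 1→ d=(0,-1) cyc+2: ok
check 2→ d=(0,-1) cyc+3: BAD: Δcyc=3≠L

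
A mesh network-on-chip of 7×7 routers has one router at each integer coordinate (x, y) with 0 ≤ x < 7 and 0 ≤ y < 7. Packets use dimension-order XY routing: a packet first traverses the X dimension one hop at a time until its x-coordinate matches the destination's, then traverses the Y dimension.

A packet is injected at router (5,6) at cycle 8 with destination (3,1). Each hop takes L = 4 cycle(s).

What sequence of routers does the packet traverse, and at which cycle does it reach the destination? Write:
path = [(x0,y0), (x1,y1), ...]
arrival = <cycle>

path = [(5,6), (4,6), (3,6), (3,5), (3,4), (3,3), (3,2), (3,1)]
arrival = 36

#0 — 5,6 | c8
#1 — 4,6 | c12 | W
#2 — 3,6 | c16 | W
#3 — 3,5 | c20 | S
#4 — 3,4 | c24 | S
#5 — 3,3 | c28 | S
#6 — 3,2 | c32 | S
#7 — 3,1 | c36 | S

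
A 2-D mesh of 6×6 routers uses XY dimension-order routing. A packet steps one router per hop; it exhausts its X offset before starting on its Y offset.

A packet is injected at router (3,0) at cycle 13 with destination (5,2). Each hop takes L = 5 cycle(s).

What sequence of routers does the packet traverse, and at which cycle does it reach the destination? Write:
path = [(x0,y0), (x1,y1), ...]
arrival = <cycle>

path = [(3,0), (4,0), (5,0), (5,1), (5,2)]
arrival = 33

t=13: at (3,0)
t=18: at (4,0) after E
t=23: at (5,0) after E
t=28: at (5,1) after N
t=33: at (5,2) after N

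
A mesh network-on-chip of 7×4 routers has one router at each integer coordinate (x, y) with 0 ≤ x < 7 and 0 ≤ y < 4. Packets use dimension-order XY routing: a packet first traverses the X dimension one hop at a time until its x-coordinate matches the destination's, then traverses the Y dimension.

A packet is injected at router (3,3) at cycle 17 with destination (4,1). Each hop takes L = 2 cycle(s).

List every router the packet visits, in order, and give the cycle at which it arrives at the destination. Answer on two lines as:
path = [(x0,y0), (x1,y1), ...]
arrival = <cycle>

path = [(3,3), (4,3), (4,2), (4,1)]
arrival = 23

  0. router=(3,3) cycle=17 (inject)
  1. router=(4,3) cycle=19 dir=E
  2. router=(4,2) cycle=21 dir=S
  3. router=(4,1) cycle=23 dir=S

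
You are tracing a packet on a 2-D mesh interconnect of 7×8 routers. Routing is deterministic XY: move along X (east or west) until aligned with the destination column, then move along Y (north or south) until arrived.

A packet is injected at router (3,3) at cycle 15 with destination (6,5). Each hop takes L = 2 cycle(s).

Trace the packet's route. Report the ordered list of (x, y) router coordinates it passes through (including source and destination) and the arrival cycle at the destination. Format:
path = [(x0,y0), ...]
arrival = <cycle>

t=15: at (3,3)
t=17: at (4,3) after E
t=19: at (5,3) after E
t=21: at (6,3) after E
t=23: at (6,4) after N
t=25: at (6,5) after N

path = [(3,3), (4,3), (5,3), (6,3), (6,4), (6,5)]
arrival = 25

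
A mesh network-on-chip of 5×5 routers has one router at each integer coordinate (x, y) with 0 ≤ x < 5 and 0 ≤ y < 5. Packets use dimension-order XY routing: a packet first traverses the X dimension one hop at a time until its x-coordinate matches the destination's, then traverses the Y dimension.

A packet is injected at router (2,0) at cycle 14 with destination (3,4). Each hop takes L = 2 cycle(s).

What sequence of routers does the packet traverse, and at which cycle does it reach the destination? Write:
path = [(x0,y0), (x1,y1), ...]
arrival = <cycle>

path = [(2,0), (3,0), (3,1), (3,2), (3,3), (3,4)]
arrival = 24

t=14: at (2,0)
t=16: at (3,0) after E
t=18: at (3,1) after N
t=20: at (3,2) after N
t=22: at (3,3) after N
t=24: at (3,4) after N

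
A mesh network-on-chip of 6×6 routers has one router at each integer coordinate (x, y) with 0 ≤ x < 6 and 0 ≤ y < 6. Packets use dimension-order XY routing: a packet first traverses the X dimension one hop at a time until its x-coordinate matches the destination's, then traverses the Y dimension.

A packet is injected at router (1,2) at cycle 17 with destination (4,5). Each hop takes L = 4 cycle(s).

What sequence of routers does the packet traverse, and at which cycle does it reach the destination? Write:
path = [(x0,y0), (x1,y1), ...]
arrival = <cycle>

  0. router=(1,2) cycle=17 (inject)
  1. router=(2,2) cycle=21 dir=E
  2. router=(3,2) cycle=25 dir=E
  3. router=(4,2) cycle=29 dir=E
  4. router=(4,3) cycle=33 dir=N
  5. router=(4,4) cycle=37 dir=N
  6. router=(4,5) cycle=41 dir=N

path = [(1,2), (2,2), (3,2), (4,2), (4,3), (4,4), (4,5)]
arrival = 41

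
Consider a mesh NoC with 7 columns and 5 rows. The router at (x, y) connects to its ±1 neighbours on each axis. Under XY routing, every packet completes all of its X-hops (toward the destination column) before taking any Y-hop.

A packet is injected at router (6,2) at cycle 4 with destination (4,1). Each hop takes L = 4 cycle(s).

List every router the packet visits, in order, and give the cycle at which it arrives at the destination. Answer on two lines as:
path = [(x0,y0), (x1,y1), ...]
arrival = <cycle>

[0] x=6 y=2 t=4
[1] x=5 y=2 t=8 →W
[2] x=4 y=2 t=12 →W
[3] x=4 y=1 t=16 →S

path = [(6,2), (5,2), (4,2), (4,1)]
arrival = 16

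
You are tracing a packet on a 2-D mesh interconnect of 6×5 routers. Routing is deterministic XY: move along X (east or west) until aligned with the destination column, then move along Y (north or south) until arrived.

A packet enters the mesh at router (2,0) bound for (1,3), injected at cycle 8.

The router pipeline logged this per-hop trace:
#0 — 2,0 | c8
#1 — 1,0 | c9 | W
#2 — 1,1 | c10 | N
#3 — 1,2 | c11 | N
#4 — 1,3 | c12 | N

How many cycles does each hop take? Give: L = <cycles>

L = 1

cyc[1] − cyc[0] = 9 − 8 = 1.
One hop costs L cycles, so L = 1.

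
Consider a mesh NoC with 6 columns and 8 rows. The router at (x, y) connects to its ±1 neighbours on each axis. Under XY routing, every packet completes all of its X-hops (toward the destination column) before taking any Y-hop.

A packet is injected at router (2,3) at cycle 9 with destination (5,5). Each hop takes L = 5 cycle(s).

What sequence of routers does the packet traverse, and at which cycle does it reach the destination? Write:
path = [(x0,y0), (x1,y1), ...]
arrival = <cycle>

path = [(2,3), (3,3), (4,3), (5,3), (5,4), (5,5)]
arrival = 34

t=9: at (2,3)
t=14: at (3,3) after E
t=19: at (4,3) after E
t=24: at (5,3) after E
t=29: at (5,4) after N
t=34: at (5,5) after N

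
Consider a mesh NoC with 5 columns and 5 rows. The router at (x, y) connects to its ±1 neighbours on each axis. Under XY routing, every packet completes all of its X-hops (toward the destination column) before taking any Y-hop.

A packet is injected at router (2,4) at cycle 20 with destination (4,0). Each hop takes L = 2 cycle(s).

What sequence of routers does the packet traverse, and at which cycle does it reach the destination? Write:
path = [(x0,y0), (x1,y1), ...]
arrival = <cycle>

  0. router=(2,4) cycle=20 (inject)
  1. router=(3,4) cycle=22 dir=E
  2. router=(4,4) cycle=24 dir=E
  3. router=(4,3) cycle=26 dir=S
  4. router=(4,2) cycle=28 dir=S
  5. router=(4,1) cycle=30 dir=S
  6. router=(4,0) cycle=32 dir=S

path = [(2,4), (3,4), (4,4), (4,3), (4,2), (4,1), (4,0)]
arrival = 32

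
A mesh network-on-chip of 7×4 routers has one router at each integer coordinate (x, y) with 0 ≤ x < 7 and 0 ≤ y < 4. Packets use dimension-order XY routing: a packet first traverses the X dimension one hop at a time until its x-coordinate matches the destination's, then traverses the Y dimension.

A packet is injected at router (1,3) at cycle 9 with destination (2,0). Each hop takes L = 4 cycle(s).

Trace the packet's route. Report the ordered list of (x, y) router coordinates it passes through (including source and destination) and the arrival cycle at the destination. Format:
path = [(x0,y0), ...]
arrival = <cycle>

path = [(1,3), (2,3), (2,2), (2,1), (2,0)]
arrival = 25

t=9: at (1,3)
t=13: at (2,3) after E
t=17: at (2,2) after S
t=21: at (2,1) after S
t=25: at (2,0) after S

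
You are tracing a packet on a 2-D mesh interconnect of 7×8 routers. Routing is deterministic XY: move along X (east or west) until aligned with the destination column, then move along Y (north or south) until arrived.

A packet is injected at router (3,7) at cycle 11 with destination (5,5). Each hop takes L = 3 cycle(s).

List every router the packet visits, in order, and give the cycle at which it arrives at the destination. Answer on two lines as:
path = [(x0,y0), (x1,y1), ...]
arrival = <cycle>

path = [(3,7), (4,7), (5,7), (5,6), (5,5)]
arrival = 23

src (3,7)  cyc=11
E→(4,7)  cyc=14
E→(5,7)  cyc=17
S→(5,6)  cyc=20
S→(5,5)  cyc=23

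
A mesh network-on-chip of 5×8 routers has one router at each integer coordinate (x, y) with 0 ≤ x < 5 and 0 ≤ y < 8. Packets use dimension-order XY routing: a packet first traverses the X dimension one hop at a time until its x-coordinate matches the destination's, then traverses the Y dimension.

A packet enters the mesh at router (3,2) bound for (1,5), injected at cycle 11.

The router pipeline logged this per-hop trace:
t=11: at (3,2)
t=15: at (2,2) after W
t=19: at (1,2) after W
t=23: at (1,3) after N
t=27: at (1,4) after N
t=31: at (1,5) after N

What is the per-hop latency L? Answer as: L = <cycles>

From hop 0 (11) to hop 1 (15): +4 cycles.
Per-hop latency L = Δcyc = 4.

L = 4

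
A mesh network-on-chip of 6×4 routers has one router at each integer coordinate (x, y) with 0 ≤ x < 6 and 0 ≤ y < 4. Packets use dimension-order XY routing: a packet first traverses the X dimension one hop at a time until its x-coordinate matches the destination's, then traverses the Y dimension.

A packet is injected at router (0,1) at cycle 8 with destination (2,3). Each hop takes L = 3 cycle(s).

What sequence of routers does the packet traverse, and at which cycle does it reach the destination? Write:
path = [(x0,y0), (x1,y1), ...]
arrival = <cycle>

hop 0: (0,1) @ cyc 8
hop 1: (1,1) @ cyc 11  [E]
hop 2: (2,1) @ cyc 14  [E]
hop 3: (2,2) @ cyc 17  [N]
hop 4: (2,3) @ cyc 20  [N]

path = [(0,1), (1,1), (2,1), (2,2), (2,3)]
arrival = 20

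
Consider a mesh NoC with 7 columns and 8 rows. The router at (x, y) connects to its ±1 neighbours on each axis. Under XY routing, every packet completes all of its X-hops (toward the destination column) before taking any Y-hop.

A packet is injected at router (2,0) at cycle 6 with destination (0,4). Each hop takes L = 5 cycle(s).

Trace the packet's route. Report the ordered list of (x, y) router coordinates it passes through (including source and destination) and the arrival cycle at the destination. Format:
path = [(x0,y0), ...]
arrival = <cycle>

[0] x=2 y=0 t=6
[1] x=1 y=0 t=11 →W
[2] x=0 y=0 t=16 →W
[3] x=0 y=1 t=21 →N
[4] x=0 y=2 t=26 →N
[5] x=0 y=3 t=31 →N
[6] x=0 y=4 t=36 →N

path = [(2,0), (1,0), (0,0), (0,1), (0,2), (0,3), (0,4)]
arrival = 36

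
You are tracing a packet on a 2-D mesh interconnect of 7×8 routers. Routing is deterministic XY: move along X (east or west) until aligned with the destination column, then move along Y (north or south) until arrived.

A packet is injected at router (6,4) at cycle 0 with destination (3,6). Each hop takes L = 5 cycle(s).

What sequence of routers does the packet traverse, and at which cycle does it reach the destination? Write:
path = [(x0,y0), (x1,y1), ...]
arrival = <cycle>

hop 0: (6,4) @ cyc 0
hop 1: (5,4) @ cyc 5  [W]
hop 2: (4,4) @ cyc 10  [W]
hop 3: (3,4) @ cyc 15  [W]
hop 4: (3,5) @ cyc 20  [N]
hop 5: (3,6) @ cyc 25  [N]

path = [(6,4), (5,4), (4,4), (3,4), (3,5), (3,6)]
arrival = 25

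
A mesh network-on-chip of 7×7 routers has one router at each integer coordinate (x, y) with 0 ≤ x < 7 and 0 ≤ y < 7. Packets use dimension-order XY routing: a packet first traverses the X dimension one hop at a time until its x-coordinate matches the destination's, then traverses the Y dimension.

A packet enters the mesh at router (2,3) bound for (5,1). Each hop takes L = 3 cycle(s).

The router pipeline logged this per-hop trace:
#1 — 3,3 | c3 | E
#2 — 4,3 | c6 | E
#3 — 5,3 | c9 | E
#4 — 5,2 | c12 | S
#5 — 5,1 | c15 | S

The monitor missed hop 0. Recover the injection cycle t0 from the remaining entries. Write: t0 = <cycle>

t0 = 0

Hop 1 reached at cycle 3; hop k is at t0 + k·L.
Therefore t0 = 3 − L = 0.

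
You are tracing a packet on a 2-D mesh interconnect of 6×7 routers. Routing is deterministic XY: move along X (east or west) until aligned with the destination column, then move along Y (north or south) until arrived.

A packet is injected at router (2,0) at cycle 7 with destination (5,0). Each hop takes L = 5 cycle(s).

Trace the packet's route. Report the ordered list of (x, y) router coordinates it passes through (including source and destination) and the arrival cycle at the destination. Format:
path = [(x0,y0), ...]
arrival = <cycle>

path = [(2,0), (3,0), (4,0), (5,0)]
arrival = 22

hop 0: (2,0) @ cyc 7
hop 1: (3,0) @ cyc 12  [E]
hop 2: (4,0) @ cyc 17  [E]
hop 3: (5,0) @ cyc 22  [E]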